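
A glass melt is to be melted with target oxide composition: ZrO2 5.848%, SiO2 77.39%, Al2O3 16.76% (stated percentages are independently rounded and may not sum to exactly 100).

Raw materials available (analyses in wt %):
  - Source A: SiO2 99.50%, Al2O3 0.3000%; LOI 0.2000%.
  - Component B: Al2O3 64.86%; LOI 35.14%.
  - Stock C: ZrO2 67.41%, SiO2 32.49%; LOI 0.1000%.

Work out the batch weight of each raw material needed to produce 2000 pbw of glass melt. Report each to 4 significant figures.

Values along the way are rounded to 4 significant digits wherever printed; the working math runs at full float precision from first step to last. A single rounding yields every reported figure. All derived quantities, which include yield, glass mass, three oxide percentages, the totals, LOI, are recomputed at full precision, exactly as printed in the question or the answer, using the weight values for 2000 pbw of glass.
Per-oxide target masses for 2000 pbw glass melt:
  ZrO2: 5.848% × 2000 = 117.0 pbw
  SiO2: 77.39% × 2000 = 1548 pbw
  Al2O3: 16.76% × 2000 = 335.2 pbw
Checking each oxide sum working from each reported weight, versus the basis set out (every target is met by its sum exact up to rounding of places):
  ZrO2: 173.5·0.6741 = 117.0 pbw (target 117.0 pbw)
  SiO2: 1499·0.9950 + 173.5·0.3249 = 1548 pbw (target 1548 pbw)
  Al2O3: 1499·0.003000 + 509.9·0.6486 = 335.2 pbw (target 335.2 pbw)
Consistency of the glass mass: total batch − LOI = 2000 pbw (per-oxide target masses sum to 2000 pbw; stated basis 2000 pbw — gaps are rounding artifacts).
Total batch = Σ batch = 2182 pbw; loss to ignition Σ batch·LOI = 182.4 pbw; the yield ratio, glass ÷ batch: 91.64%.

Batch per 2000 pbw glass melt:
  Source A: 1499 pbw
  Component B: 509.9 pbw
  Stock C: 173.5 pbw
Total batch = 2182 pbw; LOI loss = 182.4 pbw; yield = 91.64%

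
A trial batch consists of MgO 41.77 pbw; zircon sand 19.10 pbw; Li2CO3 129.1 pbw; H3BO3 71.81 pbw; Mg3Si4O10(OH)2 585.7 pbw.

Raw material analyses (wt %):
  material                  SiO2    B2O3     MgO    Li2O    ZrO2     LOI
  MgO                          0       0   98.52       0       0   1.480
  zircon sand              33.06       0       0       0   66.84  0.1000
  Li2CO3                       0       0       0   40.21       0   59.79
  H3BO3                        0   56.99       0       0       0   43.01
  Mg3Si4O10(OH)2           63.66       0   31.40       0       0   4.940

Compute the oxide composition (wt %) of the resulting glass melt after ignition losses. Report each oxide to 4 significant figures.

Glass mass = 709.8 pbw (batch 847.5 − LOI 137.6).
Composition: SiO2 53.42%, B2O3 5.765%, MgO 31.71%, Li2O 7.313%, ZrO2 1.799%

The intermediate values appear (rounded to 4 significant figures) at each printed step. Each numeric step keeps full precision from start to finish — a single rounding finalizes every reported figure; derived quantities (the yield, the totals, LOI, glass mass, five oxide percentages) are computed using the weight values for 709.8 pbw of glass in full float precision as written in the problem or the answer.
Oxide-by-oxide delivered mass:
  SiO2: 19.10·0.3306 + 585.7·0.6366 = 379.2 pbw
  B2O3: 71.81·0.5699 = 40.92 pbw
  MgO: 41.77·0.9852 + 585.7·0.3140 = 225.1 pbw
  Li2O: 129.1·0.4021 = 51.91 pbw
  ZrO2: 19.10·0.6684 = 12.77 pbw
LOI: 41.77·0.01480 + 19.10·0.001000 + 129.1·0.5979 + 71.81·0.4301 + 585.7·0.04940 = 137.6 pbw
Glass mass = batch − LOI = 847.5 − 137.6 = 709.8 pbw (equal to the oxide-mass sum)
each wt % is 100 × oxide ÷ glass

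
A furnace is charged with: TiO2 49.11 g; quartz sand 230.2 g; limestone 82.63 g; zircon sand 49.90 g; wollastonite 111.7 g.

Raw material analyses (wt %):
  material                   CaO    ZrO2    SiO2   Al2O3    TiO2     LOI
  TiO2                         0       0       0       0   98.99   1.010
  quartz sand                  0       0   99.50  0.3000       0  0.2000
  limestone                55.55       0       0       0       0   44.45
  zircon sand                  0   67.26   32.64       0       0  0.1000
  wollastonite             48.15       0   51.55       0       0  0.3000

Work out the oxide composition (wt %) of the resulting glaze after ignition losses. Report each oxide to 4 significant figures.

Glass mass = 485.5 g (batch 523.5 − LOI 38.07).
Composition: CaO 20.53%, ZrO2 6.913%, SiO2 62.40%, Al2O3 0.1423%, TiO2 10.01%

All internal work maintains full float precision end to end — in-progress results are shown rounded to four significant figures alongside each step. A single rounding finalizes every reported figure. All derived quantities are rebuilt at full precision (totals, net glass mass, yield, the five compositions, LOI) starting from the weights per 485.5 g of glass, as set out in the problem or the answer.
Oxide masses out of the charge:
  CaO: 82.63·0.5555 + 111.7·0.4815 = 99.68 g
  ZrO2: 49.90·0.6726 = 33.56 g
  SiO2: 230.2·0.9950 + 49.90·0.3264 + 111.7·0.5155 = 302.9 g
  Al2O3: 230.2·0.003000 = 0.6906 g
  TiO2: 49.11·0.9899 = 48.61 g
LOI: 49.11·0.01010 + 230.2·0.002000 + 82.63·0.4445 + 49.90·0.001000 + 111.7·0.003000 = 38.07 g
Glass mass = batch − LOI = 523.5 − 38.07 = 485.5 g (consistent with Σ oxide mass)
each oxide over glass, ×100, is wt %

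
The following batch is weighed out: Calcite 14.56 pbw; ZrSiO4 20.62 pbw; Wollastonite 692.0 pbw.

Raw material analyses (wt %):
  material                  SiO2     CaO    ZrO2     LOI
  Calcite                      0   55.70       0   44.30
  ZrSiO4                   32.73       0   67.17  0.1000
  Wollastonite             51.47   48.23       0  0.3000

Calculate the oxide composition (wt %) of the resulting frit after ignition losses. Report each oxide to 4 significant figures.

Every computation maintains full float precision end to end. In-progress results are displayed with 4-significant-figure rounding in the printout — exactly one rounding is applied to every reported value; derived quantities, including LOI, the yield, totals, net glass mass, the three compositions, are rebuilt from the weighed amounts on 718.6 pbw of glass at full float precision, as set out in question or answer.
Mass of each oxide from the mix:
  SiO2: 20.62·0.3273 + 692.0·0.5147 = 362.9 pbw
  CaO: 14.56·0.5570 + 692.0·0.4823 = 341.9 pbw
  ZrO2: 20.62·0.6717 = 13.85 pbw
LOI: 14.56·0.4430 + 20.62·0.001000 + 692.0·0.003000 = 8.547 pbw
Resulting glass, batch − LOI: 727.2 − 8.547 = 718.6 pbw (the oxide masses sum to this)
wt % = oxide mass / glass mass × 100

Glass mass = 718.6 pbw (batch 727.2 − LOI 8.547).
Composition: SiO2 50.50%, CaO 47.57%, ZrO2 1.927%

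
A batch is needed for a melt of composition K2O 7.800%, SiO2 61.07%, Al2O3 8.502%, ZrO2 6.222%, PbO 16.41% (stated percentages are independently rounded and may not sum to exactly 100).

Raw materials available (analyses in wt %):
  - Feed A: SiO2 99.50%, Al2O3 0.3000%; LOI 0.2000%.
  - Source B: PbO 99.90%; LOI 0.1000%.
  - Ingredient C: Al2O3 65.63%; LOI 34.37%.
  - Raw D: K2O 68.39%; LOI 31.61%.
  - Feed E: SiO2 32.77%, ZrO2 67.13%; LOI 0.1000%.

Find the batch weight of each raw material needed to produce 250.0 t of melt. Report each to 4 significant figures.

Batch per 250.0 t melt:
  Feed A: 145.8 t
  Source B: 41.07 t
  Ingredient C: 31.72 t
  Raw D: 28.51 t
  Feed E: 23.17 t
Total batch = 270.3 t; LOI loss = 20.27 t; yield = 92.50%

Mid-chain values are shown rounded to four significant figures across the worked steps — the whole derivation maintains full float precision throughout. Each reported value takes exactly one rounding. Derived quantities (ignition loss, the totals, the five compositions, the yield, net glass mass) are carried using the weight values on 250.0 t of glass in full precision, as set out in problem or answer.
Per-oxide target masses for 250.0 t melt:
  K2O: 7.800% × 250.0 = 19.50 t
  SiO2: 61.07% × 250.0 = 152.7 t
  Al2O3: 8.502% × 250.0 = 21.26 t
  ZrO2: 6.222% × 250.0 = 15.56 t
  PbO: 16.41% × 250.0 = 41.02 t
Sums-versus-targets review using the reported weights, against the basis in use (sum by sum, the targets are met up to rounding of the answer):
  K2O: 28.51·0.6839 = 19.50 t (target 19.50 t)
  SiO2: 145.8·0.9950 + 23.17·0.3277 = 152.7 t (target 152.7 t)
  Al2O3: 145.8·0.003000 + 31.72·0.6563 = 21.26 t (target 21.26 t)
  ZrO2: 23.17·0.6713 = 15.55 t (target 15.56 t)
  PbO: 41.07·0.9990 = 41.03 t (target 41.02 t)
Glass-mass sanity pass: total batch − LOI = 250.0 t (targets for the oxides total 250.0 t; the stated basis being 250.0 t — rounding explains the deltas).
Batch grand total — Σ batch = 270.3 t; ignition loss, Σ(batch × LOI) = 20.27 t; yield: glass divided by total = 92.50%.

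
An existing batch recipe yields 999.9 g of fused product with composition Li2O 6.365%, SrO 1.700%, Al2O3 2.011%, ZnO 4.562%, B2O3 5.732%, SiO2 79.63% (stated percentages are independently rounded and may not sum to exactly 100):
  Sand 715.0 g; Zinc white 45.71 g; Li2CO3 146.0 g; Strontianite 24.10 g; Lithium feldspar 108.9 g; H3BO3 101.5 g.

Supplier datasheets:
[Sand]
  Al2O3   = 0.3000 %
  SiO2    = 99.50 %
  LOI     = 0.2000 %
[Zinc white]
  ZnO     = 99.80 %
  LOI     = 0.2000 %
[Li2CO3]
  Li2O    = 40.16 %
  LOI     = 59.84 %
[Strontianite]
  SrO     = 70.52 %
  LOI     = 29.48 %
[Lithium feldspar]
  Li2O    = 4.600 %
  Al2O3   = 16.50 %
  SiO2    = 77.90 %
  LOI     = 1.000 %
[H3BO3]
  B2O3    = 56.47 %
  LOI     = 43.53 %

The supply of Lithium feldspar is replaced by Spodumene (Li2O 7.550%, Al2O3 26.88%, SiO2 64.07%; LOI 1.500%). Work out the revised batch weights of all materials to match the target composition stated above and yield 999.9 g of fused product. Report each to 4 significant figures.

Full float precision is kept at every stage — mid-chain values are shown rounded off to 4 significant figures as written — a single rounding finalizes every reported figure — the derived quantities are rebuilt at full precision (the yield, glass mass, the six compositions, totals, LOI) from the batch weights at 999.9 g of glass precisely as stated by question or answer.
The oxide mass targets at 999.9 g fused product:
  Li2O: 6.365% × 999.9 = 63.64 g
  SrO: 1.700% × 999.9 = 17.00 g
  Al2O3: 2.011% × 999.9 = 20.11 g
  ZnO: 4.562% × 999.9 = 45.62 g
  B2O3: 5.732% × 999.9 = 57.31 g
  SiO2: 79.63% × 999.9 = 796.2 g
Per-oxide balance check given the weights on record, per the basis as stated (summed amounts equal target values up to rounding of the answer):
  Li2O: 146.0·0.4016 + 66.35·0.07550 = 63.64 g (target 63.64 g)
  SrO: 24.10·0.7052 = 17.00 g (target 17.00 g)
  Al2O3: 757.5·0.003000 + 66.35·0.2688 = 20.11 g (target 20.11 g)
  ZnO: 45.71·0.9980 = 45.62 g (target 45.62 g)
  B2O3: 101.5·0.5647 = 57.32 g (target 57.31 g)
  SiO2: 757.5·0.9950 + 66.35·0.6407 = 796.2 g (target 796.2 g)
Glass-mass closure: batch Σ − ignition loss = 999.9 g (the targets, summed, come to 999.9 g; the stated basis being 999.9 g — any gap is answer rounding).
Adding the batch up: Σ batch = 1141 g; the LOI term Σ batch·LOI equals 141.3 g; yield, glass over the total, = 87.62%.

Revised batch per 999.9 g fused product:
  Sand: 757.5 g
  Zinc white: 45.71 g
  Li2CO3: 146.0 g
  Strontianite: 24.10 g
  Spodumene: 66.35 g
  H3BO3: 101.5 g
Total batch = 1141 g; LOI loss = 141.3 g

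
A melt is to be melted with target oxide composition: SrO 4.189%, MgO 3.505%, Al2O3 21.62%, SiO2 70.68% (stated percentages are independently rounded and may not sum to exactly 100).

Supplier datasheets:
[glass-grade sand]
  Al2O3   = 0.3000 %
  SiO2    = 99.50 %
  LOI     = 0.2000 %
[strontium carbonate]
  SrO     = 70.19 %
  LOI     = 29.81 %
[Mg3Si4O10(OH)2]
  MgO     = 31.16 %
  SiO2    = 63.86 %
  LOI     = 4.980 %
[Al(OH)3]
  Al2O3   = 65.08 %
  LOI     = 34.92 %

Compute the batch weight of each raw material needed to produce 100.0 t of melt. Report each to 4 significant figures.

Intermediates are shown with 4-significant-figure rounding in the printout. Each numeric step maintains full float precision from start to finish. A single rounding finalizes each reported number. Derived quantities (totals, ignition loss, yield, glass mass, four oxide percentages) are re-derived in full float precision from the weighed amounts per 100.0 t of glass precisely as stated by question or answer.
Oxide-by-oxide targets in 100.0 t melt:
  SrO: 4.189% × 100.0 = 4.189 t
  MgO: 3.505% × 100.0 = 3.505 t
  Al2O3: 21.62% × 100.0 = 21.62 t
  SiO2: 70.68% × 100.0 = 70.68 t
Balance tally, oxide-wise, working from each reported weight, at the basis given (sum by sum, the targets are met inside rounding margins):
  SrO: 5.968·0.7019 = 4.189 t (target 4.189 t)
  MgO: 11.25·0.3116 = 3.506 t (target 3.505 t)
  Al2O3: 63.82·0.003000 + 32.93·0.6508 = 21.62 t (target 21.62 t)
  SiO2: 63.82·0.9950 + 11.25·0.6386 = 70.69 t (target 70.68 t)
Auditing the glass mass value: total batch − LOI = 100.0 t (per-oxide target masses sum to 99.99 t; versus the stated basis of 100.0 t — gaps are rounding artifacts).
Total batch = Σ batch = 114.0 t; LOI removed, Σ of batch·LOI: 13.97 t; yield: glass divided by total = 87.75%.

Batch per 100.0 t melt:
  glass-grade sand: 63.82 t
  strontium carbonate: 5.968 t
  Mg3Si4O10(OH)2: 11.25 t
  Al(OH)3: 32.93 t
Total batch = 114.0 t; LOI loss = 13.97 t; yield = 87.75%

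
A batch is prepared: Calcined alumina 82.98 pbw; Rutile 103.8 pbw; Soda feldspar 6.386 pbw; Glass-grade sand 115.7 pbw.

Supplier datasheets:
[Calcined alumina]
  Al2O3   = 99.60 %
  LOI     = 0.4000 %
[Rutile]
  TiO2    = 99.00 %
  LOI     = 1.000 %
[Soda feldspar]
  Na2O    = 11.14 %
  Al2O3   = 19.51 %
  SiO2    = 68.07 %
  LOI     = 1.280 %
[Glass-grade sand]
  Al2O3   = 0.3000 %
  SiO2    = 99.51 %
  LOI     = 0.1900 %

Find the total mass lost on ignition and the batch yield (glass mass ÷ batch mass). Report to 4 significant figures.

Mid-chain values are shown rounded to four significant figures alongside each step — every computation runs at full precision all the way through; each reported value is rounded exactly once. All derived quantities are computed at full float precision (four oxide percentages, glass mass, totals, the yield, LOI) from the weighed amounts for 307.2 pbw of glass, as they appear in the problem or answer text.
Each material's LOI contribution:
  Calcined alumina: 82.98 × 0.004000 = 0.3319 pbw
  Rutile: 103.8 × 0.01000 = 1.038 pbw
  Soda feldspar: 6.386 × 0.01280 = 0.08174 pbw
  Glass-grade sand: 115.7 × 0.001900 = 0.2198 pbw
Total LOI = 1.671 pbw
Glass = batch − LOI = 308.9 − 1.671 = 307.2 pbw

LOI loss = 1.671 pbw; glass = 307.2 pbw; yield = 99.46%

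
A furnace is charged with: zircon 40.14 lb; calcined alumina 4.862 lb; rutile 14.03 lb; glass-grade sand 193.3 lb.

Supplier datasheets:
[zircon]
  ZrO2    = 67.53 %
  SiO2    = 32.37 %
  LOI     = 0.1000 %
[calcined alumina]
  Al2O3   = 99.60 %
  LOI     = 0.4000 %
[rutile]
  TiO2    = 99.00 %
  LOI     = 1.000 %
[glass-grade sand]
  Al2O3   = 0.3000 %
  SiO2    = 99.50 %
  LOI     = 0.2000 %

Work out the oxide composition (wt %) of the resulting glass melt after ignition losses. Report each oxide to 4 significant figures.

Glass mass = 251.7 lb (batch 252.3 − LOI 0.5865).
Composition: Al2O3 2.154%, ZrO2 10.77%, SiO2 81.56%, TiO2 5.517%

The working math holds full float precision in every operation; rounding to 4 significant digits extends to every intermediate as displayed; each reported figure is rounded just once — the derived quantities, which include ignition loss, yield, totals, the four compositions, net glass mass, are carried in exact precision, as quoted within the question or the answer, from the batch weights at 251.7 lb of glass.
Mass of each oxide from the mix:
  Al2O3: 4.862·0.9960 + 193.3·0.003000 = 5.422 lb
  ZrO2: 40.14·0.6753 = 27.11 lb
  SiO2: 40.14·0.3237 + 193.3·0.9950 = 205.3 lb
  TiO2: 14.03·0.9900 = 13.89 lb
LOI: 40.14·0.001000 + 4.862·0.004000 + 14.03·0.01000 + 193.3·0.002000 = 0.5865 lb
batch − LOI leaves glass = 252.3 − 0.5865 = 251.7 lb (consistent with Σ oxide mass)
oxide / glass × 100 gives the wt %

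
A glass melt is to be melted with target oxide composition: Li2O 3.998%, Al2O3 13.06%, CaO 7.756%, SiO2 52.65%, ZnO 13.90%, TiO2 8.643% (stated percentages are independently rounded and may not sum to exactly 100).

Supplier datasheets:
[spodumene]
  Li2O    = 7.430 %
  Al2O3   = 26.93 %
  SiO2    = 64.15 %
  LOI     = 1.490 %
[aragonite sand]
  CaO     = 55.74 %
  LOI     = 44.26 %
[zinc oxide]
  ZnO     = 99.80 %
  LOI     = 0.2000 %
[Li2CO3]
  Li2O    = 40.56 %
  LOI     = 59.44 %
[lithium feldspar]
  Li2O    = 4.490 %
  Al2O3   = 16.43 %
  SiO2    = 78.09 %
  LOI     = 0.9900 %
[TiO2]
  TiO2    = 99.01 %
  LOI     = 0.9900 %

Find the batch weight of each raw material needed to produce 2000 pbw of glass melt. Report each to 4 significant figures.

Every computation keeps exact precision at each step. Working values are displayed, rounded to 4 significant digits, alongside each step — every reported result is rounded only once — all derived quantities are rebuilt at exact precision (the six compositions, net glass mass, the totals, yield, LOI) using the weight values on 2000 pbw of glass precisely as stated by the question or the answer.
Oxide-by-oxide targets in 2000 pbw glass melt:
  Li2O: 3.998% × 2000 = 79.96 pbw
  Al2O3: 13.06% × 2000 = 261.2 pbw
  CaO: 7.756% × 2000 = 155.1 pbw
  SiO2: 52.65% × 2000 = 1053 pbw
  ZnO: 13.90% × 2000 = 278.0 pbw
  TiO2: 8.643% × 2000 = 172.9 pbw
Sums-versus-targets review with the batch weights as given, against the basis in use (every target is met by its sum within answer rounding):
  Li2O: 295.2·0.07430 + 20.64·0.4056 + 1106·0.04490 = 79.96 pbw (target 79.96 pbw)
  Al2O3: 295.2·0.2693 + 1106·0.1643 = 261.2 pbw (target 261.2 pbw)
  CaO: 278.3·0.5574 = 155.1 pbw (target 155.1 pbw)
  SiO2: 295.2·0.6415 + 1106·0.7809 = 1053 pbw (target 1053 pbw)
  ZnO: 278.6·0.9980 = 278.0 pbw (target 278.0 pbw)
  TiO2: 174.6·0.9901 = 172.9 pbw (target 172.9 pbw)
Glass-mass bookkeeping: Σ batch − LOI loss = 2000 pbw (per-oxide target masses sum to 2000 pbw; against the stated basis, 2000 pbw — any gap is answer rounding).
Adding the batch up: Σ batch = 2153 pbw; LOI removed, Σ of batch·LOI: 153.1 pbw; the yield ratio, glass ÷ batch: 92.89%.

Batch per 2000 pbw glass melt:
  spodumene: 295.2 pbw
  aragonite sand: 278.3 pbw
  zinc oxide: 278.6 pbw
  Li2CO3: 20.64 pbw
  lithium feldspar: 1106 pbw
  TiO2: 174.6 pbw
Total batch = 2153 pbw; LOI loss = 153.1 pbw; yield = 92.89%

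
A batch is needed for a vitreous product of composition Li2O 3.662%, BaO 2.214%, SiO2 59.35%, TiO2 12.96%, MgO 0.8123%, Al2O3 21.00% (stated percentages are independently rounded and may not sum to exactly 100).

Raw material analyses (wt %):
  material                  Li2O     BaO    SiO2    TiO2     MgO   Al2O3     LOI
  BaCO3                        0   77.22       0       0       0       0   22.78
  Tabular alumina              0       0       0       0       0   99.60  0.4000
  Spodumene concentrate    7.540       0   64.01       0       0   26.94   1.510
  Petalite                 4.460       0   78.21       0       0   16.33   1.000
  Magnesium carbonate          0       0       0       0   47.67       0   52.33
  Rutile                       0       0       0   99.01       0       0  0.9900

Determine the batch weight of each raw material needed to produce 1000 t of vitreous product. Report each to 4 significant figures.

Batch per 1000 t vitreous product:
  BaCO3: 28.67 t
  Tabular alumina: 76.70 t
  Spodumene concentrate: 71.34 t
  Petalite: 700.5 t
  Magnesium carbonate: 17.04 t
  Rutile: 130.9 t
Total batch = 1025 t; LOI loss = 25.13 t; yield = 97.55%

The working math maintains exact precision at each step. Values along the way appear, rounded to 4 significant digits, on the page. Every reported figure carries a single rounding — all derived quantities (totals, glass mass, LOI, six oxide percentages, yield) are carried from the batch weights for 1000 t of glass in full precision, as given in the problem or the answer.
The oxide mass targets at 1000 t vitreous product:
  Li2O: 3.662% × 1000 = 36.62 t
  BaO: 2.214% × 1000 = 22.14 t
  SiO2: 59.35% × 1000 = 593.5 t
  TiO2: 12.96% × 1000 = 129.6 t
  MgO: 0.8123% × 1000 = 8.123 t
  Al2O3: 21.00% × 1000 = 210.0 t
Balance tally, oxide-wise, with the batch weights as given, against the basis in use (target by target, the sums agree exact up to rounding of places):
  Li2O: 71.34·0.07540 + 700.5·0.04460 = 36.62 t (target 36.62 t)
  BaO: 28.67·0.7722 = 22.14 t (target 22.14 t)
  SiO2: 71.34·0.6401 + 700.5·0.7821 = 593.5 t (target 593.5 t)
  TiO2: 130.9·0.9901 = 129.6 t (target 129.6 t)
  MgO: 17.04·0.4767 = 8.123 t (target 8.123 t)
  Al2O3: 76.70·0.9960 + 71.34·0.2694 + 700.5·0.1633 = 210.0 t (target 210.0 t)
Auditing the glass mass value: the batch minus its LOI: 1000 t (the targets, summed, come to 1000 t; with the basis standing at 1000 t — differing by rounding only).
Adding the batch up: Σ batch = 1025 t; the LOI term Σ batch·LOI equals 25.13 t; yield = glass ÷ total batch = 97.55%.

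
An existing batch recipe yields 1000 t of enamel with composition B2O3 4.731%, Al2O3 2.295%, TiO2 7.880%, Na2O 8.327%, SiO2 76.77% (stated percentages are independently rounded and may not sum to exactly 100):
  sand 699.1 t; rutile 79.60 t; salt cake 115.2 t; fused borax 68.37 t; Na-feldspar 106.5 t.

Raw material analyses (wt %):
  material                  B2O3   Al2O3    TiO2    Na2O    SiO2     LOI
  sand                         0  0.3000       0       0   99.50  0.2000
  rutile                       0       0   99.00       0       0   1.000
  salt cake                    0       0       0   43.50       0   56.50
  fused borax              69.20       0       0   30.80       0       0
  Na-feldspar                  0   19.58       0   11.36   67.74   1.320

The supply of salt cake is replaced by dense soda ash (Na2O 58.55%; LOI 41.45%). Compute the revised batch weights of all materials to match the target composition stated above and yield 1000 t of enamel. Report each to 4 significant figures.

The working math holds exact precision at each step — the intermediate values are printed, rounded to 4 significant digits, on the page; every reported number takes just one rounding. All derived quantities, which include LOI, yield, glass mass, five oxide percentages, totals, are re-derived at full float precision, exactly as printed in the problem or answer text, starting from the weights on 1000 t of glass.
Target masses of each oxide per 1000 t enamel:
  B2O3: 4.731% × 1000 = 47.31 t
  Al2O3: 2.295% × 1000 = 22.95 t
  TiO2: 7.880% × 1000 = 78.80 t
  Na2O: 8.327% × 1000 = 83.27 t
  SiO2: 76.77% × 1000 = 767.7 t
Oxide-by-oxide audit with the batch weights as given, under the basis named above (every target is met by its sum up to rounding of the answer):
  B2O3: 68.37·0.6920 = 47.31 t (target 47.31 t)
  Al2O3: 699.1·0.003000 + 106.5·0.1958 = 22.95 t (target 22.95 t)
  TiO2: 79.60·0.9900 = 78.80 t (target 78.80 t)
  Na2O: 85.59·0.5855 + 68.37·0.3080 + 106.5·0.1136 = 83.27 t (target 83.27 t)
  SiO2: 699.1·0.9950 + 106.5·0.6774 = 767.7 t (target 767.7 t)
Glass-mass sanity pass: total charge less LOI = 1000 t (summing oxide targets gives 1000 t; the stated basis being 1000 t — any gap is answer rounding).
Total batch = Σ batch = 1039 t; loss to ignition Σ batch·LOI = 39.08 t; yield: glass divided by total = 96.24%.

Revised batch per 1000 t enamel:
  sand: 699.1 t
  rutile: 79.60 t
  dense soda ash: 85.59 t
  fused borax: 68.37 t
  Na-feldspar: 106.5 t
Total batch = 1039 t; LOI loss = 39.08 t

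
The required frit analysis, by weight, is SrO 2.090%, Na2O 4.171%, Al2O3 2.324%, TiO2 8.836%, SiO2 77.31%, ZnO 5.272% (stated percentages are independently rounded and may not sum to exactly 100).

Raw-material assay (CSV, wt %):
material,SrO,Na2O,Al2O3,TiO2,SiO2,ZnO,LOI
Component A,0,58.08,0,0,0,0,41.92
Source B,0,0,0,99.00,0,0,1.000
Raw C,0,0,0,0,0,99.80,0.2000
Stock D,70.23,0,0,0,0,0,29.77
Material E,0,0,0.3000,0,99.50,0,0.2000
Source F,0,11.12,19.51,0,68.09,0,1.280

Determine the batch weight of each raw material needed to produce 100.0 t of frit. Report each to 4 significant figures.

Working values are shown (rounded to four significant digits) between the steps; each numeric step runs at full float precision at all times — each reported number is rounded just once — derived quantities, including yield, the totals, the six compositions, ignition loss, net glass mass, are recomputed from the weighed amounts at 100.0 t of glass in exact precision, exactly as printed in problem or answer.
The oxide mass targets at 100.0 t frit:
  SrO: 2.090% × 100.0 = 2.090 t
  Na2O: 4.171% × 100.0 = 4.171 t
  Al2O3: 2.324% × 100.0 = 2.324 t
  TiO2: 8.836% × 100.0 = 8.836 t
  SiO2: 77.31% × 100.0 = 77.31 t
  ZnO: 5.272% × 100.0 = 5.272 t
Checking each oxide sum from the weights as reported, relative to the basis at hand (each sum matches its target mass within answer rounding):
  SrO: 2.976·0.7023 = 2.090 t (target 2.090 t)
  Na2O: 5.108·0.5808 + 10.83·0.1112 = 4.171 t (target 4.171 t)
  Al2O3: 70.29·0.003000 + 10.83·0.1951 = 2.324 t (target 2.324 t)
  TiO2: 8.925·0.9900 = 8.836 t (target 8.836 t)
  SiO2: 70.29·0.9950 + 10.83·0.6809 = 77.31 t (target 77.31 t)
  ZnO: 5.283·0.9980 = 5.272 t (target 5.272 t)
Glass-mass closure: batch total minus LOI = 100.0 t (targets for the oxides total 100.0 t; against the stated basis, 100.0 t — gaps are rounding artifacts).
Adding the batch up: Σ batch = 103.4 t; loss to ignition Σ batch·LOI = 3.406 t; yield, glass over the total, = 96.71%.

Batch per 100.0 t frit:
  Component A: 5.108 t
  Source B: 8.925 t
  Raw C: 5.283 t
  Stock D: 2.976 t
  Material E: 70.29 t
  Source F: 10.83 t
Total batch = 103.4 t; LOI loss = 3.406 t; yield = 96.71%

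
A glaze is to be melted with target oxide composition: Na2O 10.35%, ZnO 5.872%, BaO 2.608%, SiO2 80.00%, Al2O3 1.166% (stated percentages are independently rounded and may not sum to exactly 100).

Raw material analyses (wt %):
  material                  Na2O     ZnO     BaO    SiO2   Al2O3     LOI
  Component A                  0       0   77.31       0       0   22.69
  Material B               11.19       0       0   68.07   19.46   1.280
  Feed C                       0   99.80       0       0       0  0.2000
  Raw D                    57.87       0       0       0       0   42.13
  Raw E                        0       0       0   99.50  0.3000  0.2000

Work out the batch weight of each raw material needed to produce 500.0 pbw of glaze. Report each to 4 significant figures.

The whole derivation runs at full precision from first step to last — working values appear, rounded to four significant digits, when written out; every reported result takes just one rounding. Derived quantities (totals, net glass mass, five oxide percentages, yield, ignition loss) are recomputed using the weight values for 500.0 pbw of glass at exact precision, precisely as stated by the problem or answer text.
Target oxide masses per 500.0 pbw glaze:
  Na2O: 10.35% × 500.0 = 51.75 pbw
  ZnO: 5.872% × 500.0 = 29.36 pbw
  BaO: 2.608% × 500.0 = 13.04 pbw
  SiO2: 80.00% × 500.0 = 400.0 pbw
  Al2O3: 1.166% × 500.0 = 5.830 pbw
Checking each oxide sum using the reported weights, against the basis in use (sum by sum, the targets are met exact up to rounding of places):
  Na2O: 24.01·0.1119 + 84.78·0.5787 = 51.75 pbw (target 51.75 pbw)
  ZnO: 29.42·0.9980 = 29.36 pbw (target 29.36 pbw)
  BaO: 16.87·0.7731 = 13.04 pbw (target 13.04 pbw)
  SiO2: 24.01·0.6807 + 385.6·0.9950 = 400.0 pbw (target 400.0 pbw)
  Al2O3: 24.01·0.1946 + 385.6·0.003000 = 5.829 pbw (target 5.830 pbw)
Glass mass check: batch total minus LOI = 500.0 pbw (summing oxide targets gives 500.0 pbw; versus the stated basis of 500.0 pbw — differing by rounding only).
Batch grand total — Σ batch = 540.7 pbw; LOI loss = Σ batch·LOI = 40.68 pbw; yield = glass ÷ total batch = 92.48%.

Batch per 500.0 pbw glaze:
  Component A: 16.87 pbw
  Material B: 24.01 pbw
  Feed C: 29.42 pbw
  Raw D: 84.78 pbw
  Raw E: 385.6 pbw
Total batch = 540.7 pbw; LOI loss = 40.68 pbw; yield = 92.48%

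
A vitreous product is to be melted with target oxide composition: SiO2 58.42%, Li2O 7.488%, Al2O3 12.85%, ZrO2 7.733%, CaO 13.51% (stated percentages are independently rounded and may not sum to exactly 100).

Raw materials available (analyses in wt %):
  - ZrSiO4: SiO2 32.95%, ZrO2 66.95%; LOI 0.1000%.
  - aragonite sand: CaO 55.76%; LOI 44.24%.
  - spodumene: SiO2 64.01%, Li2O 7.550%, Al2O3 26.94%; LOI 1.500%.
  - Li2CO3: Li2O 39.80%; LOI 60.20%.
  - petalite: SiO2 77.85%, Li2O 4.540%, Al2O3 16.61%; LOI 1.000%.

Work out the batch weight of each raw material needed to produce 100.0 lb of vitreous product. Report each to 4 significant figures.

All internal work maintains exact precision end to end; working values appear, rounded to four significant digits, alongside each step — every reported result is rounded only once. Derived quantities (the five compositions, ignition loss, the yield, totals, net glass mass) are computed at exact precision using the weight values per 100.0 lb of glass, precisely as stated by the problem or the answer.
The oxide mass targets at 100.0 lb vitreous product:
  SiO2: 58.42% × 100.0 = 58.42 lb
  Li2O: 7.488% × 100.0 = 7.488 lb
  Al2O3: 12.85% × 100.0 = 12.85 lb
  ZrO2: 7.733% × 100.0 = 7.733 lb
  CaO: 13.51% × 100.0 = 13.51 lb
Balance tally, oxide-wise, working from each reported weight, for the quoted basis mass (sum by sum, the targets are met modulo rounding of the values):
  SiO2: 11.55·0.3295 + 9.016·0.6401 + 62.74·0.7785 = 58.42 lb (target 58.42 lb)
  Li2O: 9.016·0.07550 + 9.947·0.3980 + 62.74·0.04540 = 7.488 lb (target 7.488 lb)
  Al2O3: 9.016·0.2694 + 62.74·0.1661 = 12.85 lb (target 12.85 lb)
  ZrO2: 11.55·0.6695 = 7.733 lb (target 7.733 lb)
  CaO: 24.23·0.5576 = 13.51 lb (target 13.51 lb)
Consistency of the glass mass: batch Σ − ignition loss = 100.0 lb (the Σ of target masses is 100.0 lb; basis as stated: 100.0 lb — rounding explains the deltas).
Batch grand total — Σ batch = 117.5 lb; the LOI term Σ batch·LOI equals 17.48 lb; yield: glass divided by total = 85.12%.

Batch per 100.0 lb vitreous product:
  ZrSiO4: 11.55 lb
  aragonite sand: 24.23 lb
  spodumene: 9.016 lb
  Li2CO3: 9.947 lb
  petalite: 62.74 lb
Total batch = 117.5 lb; LOI loss = 17.48 lb; yield = 85.12%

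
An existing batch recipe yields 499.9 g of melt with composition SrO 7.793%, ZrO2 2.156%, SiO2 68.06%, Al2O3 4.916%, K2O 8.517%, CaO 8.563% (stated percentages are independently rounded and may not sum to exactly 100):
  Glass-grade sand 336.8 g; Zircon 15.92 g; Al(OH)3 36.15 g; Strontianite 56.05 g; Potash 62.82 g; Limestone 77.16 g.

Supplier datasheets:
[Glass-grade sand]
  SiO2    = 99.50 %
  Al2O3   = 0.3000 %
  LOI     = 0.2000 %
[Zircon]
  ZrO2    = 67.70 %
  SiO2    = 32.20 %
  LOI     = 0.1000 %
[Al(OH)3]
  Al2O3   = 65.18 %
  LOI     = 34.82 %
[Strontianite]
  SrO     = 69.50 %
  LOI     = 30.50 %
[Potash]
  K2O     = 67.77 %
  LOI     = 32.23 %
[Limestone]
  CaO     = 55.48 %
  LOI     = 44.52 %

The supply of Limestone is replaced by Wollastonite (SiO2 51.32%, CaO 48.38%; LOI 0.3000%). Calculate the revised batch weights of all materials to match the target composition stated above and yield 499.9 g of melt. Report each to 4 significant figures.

Revised batch per 499.9 g melt:
  Glass-grade sand: 291.2 g
  Zircon: 15.92 g
  Al(OH)3: 36.36 g
  Strontianite: 56.05 g
  Potash: 62.82 g
  Wollastonite: 88.48 g
Total batch = 550.8 g; LOI loss = 50.87 g

All internal work runs at exact precision in all steps — rounding to 4 significant figures governs every working value as shown — a single rounding completes each reported number — all derived quantities, including the yield, ignition loss, glass mass, the six compositions, the totals, are rebuilt from the weighed amounts for 499.9 g of glass at exact precision, as written in problem or answer.
Target masses of each oxide per 499.9 g melt:
  SrO: 7.793% × 499.9 = 38.96 g
  ZrO2: 2.156% × 499.9 = 10.78 g
  SiO2: 68.06% × 499.9 = 340.2 g
  Al2O3: 4.916% × 499.9 = 24.58 g
  K2O: 8.517% × 499.9 = 42.58 g
  CaO: 8.563% × 499.9 = 42.81 g
Sums-versus-targets review per the reported batch figures, for the quoted basis mass (every target is met by its sum exact up to rounding of places):
  SrO: 56.05·0.6950 = 38.95 g (target 38.96 g)
  ZrO2: 15.92·0.6770 = 10.78 g (target 10.78 g)
  SiO2: 291.2·0.9950 + 15.92·0.3220 + 88.48·0.5132 = 340.3 g (target 340.2 g)
  Al2O3: 291.2·0.003000 + 36.36·0.6518 = 24.57 g (target 24.58 g)
  K2O: 62.82·0.6777 = 42.57 g (target 42.58 g)
  CaO: 88.48·0.4838 = 42.81 g (target 42.81 g)
Consistency of the glass mass: whole batch net of LOI = 500.0 g (the Σ of target masses is 499.9 g; the stated basis being 499.9 g — differing by rounding only).
Adding the batch up: Σ batch = 550.8 g; LOI loss = Σ batch·LOI = 50.87 g; as yield: glass ÷ batch → 90.77%.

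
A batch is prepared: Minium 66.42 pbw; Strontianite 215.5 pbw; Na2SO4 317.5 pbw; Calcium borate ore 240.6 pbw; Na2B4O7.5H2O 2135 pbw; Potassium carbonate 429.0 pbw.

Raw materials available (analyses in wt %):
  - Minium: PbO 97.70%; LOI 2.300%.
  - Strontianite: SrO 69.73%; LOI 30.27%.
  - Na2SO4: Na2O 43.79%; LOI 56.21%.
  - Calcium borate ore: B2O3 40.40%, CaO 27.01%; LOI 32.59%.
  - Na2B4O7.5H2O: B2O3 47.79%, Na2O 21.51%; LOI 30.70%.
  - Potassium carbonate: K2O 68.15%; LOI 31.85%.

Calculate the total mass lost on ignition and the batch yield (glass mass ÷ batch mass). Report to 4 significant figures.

The whole derivation carries exact precision at each step; rounding to 4 significant digits extends to each in-between result as shown — every reported figure is rounded exactly once — derived quantities (ignition loss, totals, six oxide percentages, net glass mass, yield) are re-derived at exact precision from the weighed amounts at 2288 pbw of glass exactly as shown in either problem or answer.
Loss on ignition, line by line:
  Minium: 66.42 × 0.02300 = 1.528 pbw
  Strontianite: 215.5 × 0.3027 = 65.23 pbw
  Na2SO4: 317.5 × 0.5621 = 178.5 pbw
  Calcium borate ore: 240.6 × 0.3259 = 78.41 pbw
  Na2B4O7.5H2O: 2135 × 0.3070 = 655.4 pbw
  Potassium carbonate: 429.0 × 0.3185 = 136.6 pbw
Total LOI = 1116 pbw
Glass = batch − LOI = 3404 − 1116 = 2288 pbw

LOI loss = 1116 pbw; glass = 2288 pbw; yield = 67.22%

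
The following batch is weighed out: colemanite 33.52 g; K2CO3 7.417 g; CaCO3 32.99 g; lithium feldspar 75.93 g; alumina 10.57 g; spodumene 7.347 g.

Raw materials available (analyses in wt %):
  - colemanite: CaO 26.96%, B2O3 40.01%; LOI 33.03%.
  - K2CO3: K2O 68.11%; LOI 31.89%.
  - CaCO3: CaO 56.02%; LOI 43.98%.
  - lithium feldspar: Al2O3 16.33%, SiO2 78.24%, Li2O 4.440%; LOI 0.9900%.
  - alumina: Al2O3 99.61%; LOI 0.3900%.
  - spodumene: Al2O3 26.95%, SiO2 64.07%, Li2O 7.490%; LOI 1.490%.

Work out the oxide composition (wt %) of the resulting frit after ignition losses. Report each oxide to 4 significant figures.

Mid-chain values appear (rounded to four significant digits) across the worked steps; the whole derivation keeps full float precision from first step to last. Every reported result takes exactly one rounding; derived quantities (ignition loss, totals, the six compositions, net glass mass, yield) are computed from the weighed amounts on 138.9 g of glass in full precision, as quoted within either problem or answer.
Oxide-by-oxide delivered mass:
  Al2O3: 75.93·0.1633 + 10.57·0.9961 + 7.347·0.2695 = 24.91 g
  SiO2: 75.93·0.7824 + 7.347·0.6407 = 64.11 g
  K2O: 7.417·0.6811 = 5.052 g
  Li2O: 75.93·0.04440 + 7.347·0.07490 = 3.922 g
  CaO: 33.52·0.2696 + 32.99·0.5602 = 27.52 g
  B2O3: 33.52·0.4001 = 13.41 g
LOI: 33.52·0.3303 + 7.417·0.3189 + 32.99·0.4398 + 75.93·0.009900 + 10.57·0.003900 + 7.347·0.01490 = 28.85 g
Glass mass = batch − LOI = 167.8 − 28.85 = 138.9 g (matching Σ of the oxides)
percent by weight: oxide/glass ×100

Glass mass = 138.9 g (batch 167.8 − LOI 28.85).
Composition: Al2O3 17.93%, SiO2 46.15%, K2O 3.636%, Li2O 2.823%, CaO 19.81%, B2O3 9.654%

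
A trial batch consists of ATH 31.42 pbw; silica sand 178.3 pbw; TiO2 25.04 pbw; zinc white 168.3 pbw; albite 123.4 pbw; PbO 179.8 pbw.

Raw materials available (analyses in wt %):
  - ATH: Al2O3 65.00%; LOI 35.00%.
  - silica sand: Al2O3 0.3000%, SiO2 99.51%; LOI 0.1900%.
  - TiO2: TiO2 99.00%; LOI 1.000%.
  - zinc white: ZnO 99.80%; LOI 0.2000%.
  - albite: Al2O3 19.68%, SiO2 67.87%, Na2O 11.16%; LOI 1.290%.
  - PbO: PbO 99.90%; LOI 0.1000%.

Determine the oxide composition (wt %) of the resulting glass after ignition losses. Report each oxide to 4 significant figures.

Glass mass = 692.6 pbw (batch 706.3 − LOI 13.69).
Composition: TiO2 3.579%, PbO 25.94%, Al2O3 6.533%, SiO2 37.71%, Na2O 1.988%, ZnO 24.25%

Working values are shown rounded to four significant digits in the printout; every computation holds full precision through the solve; each reported value is rounded only once; the derived quantities are carried in full float precision (glass mass, six oxide percentages, ignition loss, the yield, totals) from the batch weights at 692.6 pbw of glass, exactly as printed in the problem or the answer.
Delivered oxide masses:
  TiO2: 25.04·0.9900 = 24.79 pbw
  PbO: 179.8·0.9990 = 179.6 pbw
  Al2O3: 31.42·0.6500 + 178.3·0.003000 + 123.4·0.1968 = 45.24 pbw
  SiO2: 178.3·0.9951 + 123.4·0.6787 = 261.2 pbw
  Na2O: 123.4·0.1116 = 13.77 pbw
  ZnO: 168.3·0.9980 = 168.0 pbw
LOI: 31.42·0.3500 + 178.3·0.001900 + 25.04·0.01000 + 168.3·0.002000 + 123.4·0.01290 + 179.8·0.001000 = 13.69 pbw
Net of LOI, the glass mass = 706.3 − 13.69 = 692.6 pbw (equal to the oxide-mass sum)
each oxide over glass, ×100, is wt %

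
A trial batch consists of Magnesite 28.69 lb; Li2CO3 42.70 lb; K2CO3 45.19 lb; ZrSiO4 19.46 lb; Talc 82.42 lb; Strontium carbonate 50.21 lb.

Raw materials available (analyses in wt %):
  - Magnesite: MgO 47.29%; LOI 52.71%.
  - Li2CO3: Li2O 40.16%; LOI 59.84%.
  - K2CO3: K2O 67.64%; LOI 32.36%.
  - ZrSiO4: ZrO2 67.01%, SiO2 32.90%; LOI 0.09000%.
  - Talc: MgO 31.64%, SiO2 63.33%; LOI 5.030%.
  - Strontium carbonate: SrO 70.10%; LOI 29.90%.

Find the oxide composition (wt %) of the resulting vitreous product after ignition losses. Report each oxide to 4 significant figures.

Values along the way are printed (rounded to 4 significant digits) when written out — full float precision is held at all times — every reported value takes just one rounding. All derived quantities are carried at exact precision (LOI, yield, six oxide percentages, glass mass, totals) from the batch weights at 194.2 lb of glass, precisely as stated by question or answer.
Oxide-by-oxide delivered mass:
  Li2O: 42.70·0.4016 = 17.15 lb
  SrO: 50.21·0.7010 = 35.20 lb
  ZrO2: 19.46·0.6701 = 13.04 lb
  K2O: 45.19·0.6764 = 30.57 lb
  MgO: 28.69·0.4729 + 82.42·0.3164 = 39.65 lb
  SiO2: 19.46·0.3290 + 82.42·0.6333 = 58.60 lb
LOI: 28.69·0.5271 + 42.70·0.5984 + 45.19·0.3236 + 19.46·9.000e-04 + 82.42·0.05030 + 50.21·0.2990 = 74.47 lb
Net of LOI, the glass mass = 268.7 − 74.47 = 194.2 lb (equal to the oxide-mass sum)
percent share: oxide ÷ glass, ×100

Glass mass = 194.2 lb (batch 268.7 − LOI 74.47).
Composition: Li2O 8.830%, SrO 18.12%, ZrO2 6.715%, K2O 15.74%, MgO 20.42%, SiO2 30.18%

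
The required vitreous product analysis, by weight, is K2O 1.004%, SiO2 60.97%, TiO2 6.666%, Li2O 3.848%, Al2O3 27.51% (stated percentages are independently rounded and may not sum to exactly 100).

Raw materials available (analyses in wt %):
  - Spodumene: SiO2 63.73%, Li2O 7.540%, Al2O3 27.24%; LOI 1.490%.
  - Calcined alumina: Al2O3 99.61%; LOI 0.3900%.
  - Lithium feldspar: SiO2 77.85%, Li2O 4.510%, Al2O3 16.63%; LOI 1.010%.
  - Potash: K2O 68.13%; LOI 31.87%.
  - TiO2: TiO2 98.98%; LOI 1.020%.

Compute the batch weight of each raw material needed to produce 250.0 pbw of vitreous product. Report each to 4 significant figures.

Batch per 250.0 pbw vitreous product:
  Spodumene: 20.52 pbw
  Calcined alumina: 33.55 pbw
  Lithium feldspar: 179.0 pbw
  Potash: 3.684 pbw
  TiO2: 16.84 pbw
Total batch = 253.6 pbw; LOI loss = 3.590 pbw; yield = 98.58%

Every computation runs at full float precision at every stage — intermediates are displayed rounded off to 4 significant digits as written. Each reported figure is rounded exactly once; all derived quantities, including five oxide percentages, the totals, the yield, ignition loss, net glass mass, are computed using the weight values per 250.0 pbw of glass in exact precision exactly as printed in problem or answer.
The oxide mass targets at 250.0 pbw vitreous product:
  K2O: 1.004% × 250.0 = 2.510 pbw
  SiO2: 60.97% × 250.0 = 152.4 pbw
  TiO2: 6.666% × 250.0 = 16.66 pbw
  Li2O: 3.848% × 250.0 = 9.620 pbw
  Al2O3: 27.51% × 250.0 = 68.78 pbw
Verifying the oxide balance from the weights as reported, against the basis in use (target by target, the sums agree given rounding of the digits):
  K2O: 3.684·0.6813 = 2.510 pbw (target 2.510 pbw)
  SiO2: 20.52·0.6373 + 179.0·0.7785 = 152.4 pbw (target 152.4 pbw)
  TiO2: 16.84·0.9898 = 16.67 pbw (target 16.66 pbw)
  Li2O: 20.52·0.07540 + 179.0·0.04510 = 9.620 pbw (target 9.620 pbw)
  Al2O3: 20.52·0.2724 + 33.55·0.9961 + 179.0·0.1663 = 68.78 pbw (target 68.78 pbw)
Mass balance on the glass: total batch − LOI = 250.0 pbw (summing oxide targets gives 250.0 pbw; the stated basis being 250.0 pbw — deltas are rounding alone).
Batch total: Σ batch = 253.6 pbw; LOI loss = Σ batch·LOI = 3.590 pbw; yield, glass over the total, = 98.58%.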